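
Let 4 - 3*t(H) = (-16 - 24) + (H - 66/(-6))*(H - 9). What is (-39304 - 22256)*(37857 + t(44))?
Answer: -2291878800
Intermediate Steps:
t(H) = 44/3 - (-9 + H)*(11 + H)/3 (t(H) = 4/3 - ((-16 - 24) + (H - 66/(-6))*(H - 9))/3 = 4/3 - (-40 + (H - 66*(-1/6))*(-9 + H))/3 = 4/3 - (-40 + (H + 11)*(-9 + H))/3 = 4/3 - (-40 + (11 + H)*(-9 + H))/3 = 4/3 - (-40 + (-9 + H)*(11 + H))/3 = 4/3 + (40/3 - (-9 + H)*(11 + H)/3) = 44/3 - (-9 + H)*(11 + H)/3)
(-39304 - 22256)*(37857 + t(44)) = (-39304 - 22256)*(37857 + (143/3 - 2/3*44 - 1/3*44**2)) = -61560*(37857 + (143/3 - 88/3 - 1/3*1936)) = -61560*(37857 + (143/3 - 88/3 - 1936/3)) = -61560*(37857 - 627) = -61560*37230 = -2291878800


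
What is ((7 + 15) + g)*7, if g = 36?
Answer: 406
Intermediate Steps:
((7 + 15) + g)*7 = ((7 + 15) + 36)*7 = (22 + 36)*7 = 58*7 = 406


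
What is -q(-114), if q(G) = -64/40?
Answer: 8/5 ≈ 1.6000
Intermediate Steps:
q(G) = -8/5 (q(G) = -64/40 = -2*⅘ = -8/5)
-q(-114) = -1*(-8/5) = 8/5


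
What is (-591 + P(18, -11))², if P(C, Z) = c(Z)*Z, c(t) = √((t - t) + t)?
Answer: 347950 + 13002*I*√11 ≈ 3.4795e+5 + 43123.0*I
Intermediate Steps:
c(t) = √t (c(t) = √(0 + t) = √t)
P(C, Z) = Z^(3/2) (P(C, Z) = √Z*Z = Z^(3/2))
(-591 + P(18, -11))² = (-591 + (-11)^(3/2))² = (-591 - 11*I*√11)²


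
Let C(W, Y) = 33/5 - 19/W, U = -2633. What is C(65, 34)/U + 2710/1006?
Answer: 46339049/17217187 ≈ 2.6914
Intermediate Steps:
C(W, Y) = 33/5 - 19/W (C(W, Y) = 33*(1/5) - 19/W = 33/5 - 19/W)
C(65, 34)/U + 2710/1006 = (33/5 - 19/65)/(-2633) + 2710/1006 = (33/5 - 19*1/65)*(-1/2633) + 2710*(1/1006) = (33/5 - 19/65)*(-1/2633) + 1355/503 = (82/13)*(-1/2633) + 1355/503 = -82/34229 + 1355/503 = 46339049/17217187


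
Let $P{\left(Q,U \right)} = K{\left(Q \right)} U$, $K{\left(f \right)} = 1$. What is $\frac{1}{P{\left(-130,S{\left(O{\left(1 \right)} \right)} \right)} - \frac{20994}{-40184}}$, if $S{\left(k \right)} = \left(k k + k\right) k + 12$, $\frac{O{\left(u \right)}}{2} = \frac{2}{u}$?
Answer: $\frac{20092}{1858961} \approx 0.010808$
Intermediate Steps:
$O{\left(u \right)} = \frac{4}{u}$ ($O{\left(u \right)} = 2 \frac{2}{u} = \frac{4}{u}$)
$S{\left(k \right)} = 12 + k \left(k + k^{2}\right)$ ($S{\left(k \right)} = \left(k^{2} + k\right) k + 12 = \left(k + k^{2}\right) k + 12 = k \left(k + k^{2}\right) + 12 = 12 + k \left(k + k^{2}\right)$)
$P{\left(Q,U \right)} = U$ ($P{\left(Q,U \right)} = 1 U = U$)
$\frac{1}{P{\left(-130,S{\left(O{\left(1 \right)} \right)} \right)} - \frac{20994}{-40184}} = \frac{1}{\left(12 + \left(\frac{4}{1}\right)^{2} + \left(\frac{4}{1}\right)^{3}\right) - \frac{20994}{-40184}} = \frac{1}{\left(12 + \left(4 \cdot 1\right)^{2} + \left(4 \cdot 1\right)^{3}\right) - - \frac{10497}{20092}} = \frac{1}{\left(12 + 4^{2} + 4^{3}\right) + \frac{10497}{20092}} = \frac{1}{\left(12 + 16 + 64\right) + \frac{10497}{20092}} = \frac{1}{92 + \frac{10497}{20092}} = \frac{1}{\frac{1858961}{20092}} = \frac{20092}{1858961}$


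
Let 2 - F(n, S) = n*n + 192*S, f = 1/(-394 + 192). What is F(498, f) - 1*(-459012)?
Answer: 21312106/101 ≈ 2.1101e+5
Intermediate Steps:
f = -1/202 (f = 1/(-202) = -1/202 ≈ -0.0049505)
F(n, S) = 2 - n**2 - 192*S (F(n, S) = 2 - (n*n + 192*S) = 2 - (n**2 + 192*S) = 2 + (-n**2 - 192*S) = 2 - n**2 - 192*S)
F(498, f) - 1*(-459012) = (2 - 1*498**2 - 192*(-1/202)) - 1*(-459012) = (2 - 1*248004 + 96/101) + 459012 = (2 - 248004 + 96/101) + 459012 = -25048106/101 + 459012 = 21312106/101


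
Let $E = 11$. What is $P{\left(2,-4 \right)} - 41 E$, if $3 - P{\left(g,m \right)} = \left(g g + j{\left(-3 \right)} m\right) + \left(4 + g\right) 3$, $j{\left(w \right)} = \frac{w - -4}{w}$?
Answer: $- \frac{1414}{3} \approx -471.33$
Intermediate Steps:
$j{\left(w \right)} = \frac{4 + w}{w}$ ($j{\left(w \right)} = \frac{w + 4}{w} = \frac{4 + w}{w}$)
$P{\left(g,m \right)} = -9 - g^{2} - 3 g + \frac{m}{3}$ ($P{\left(g,m \right)} = 3 - \left(\left(g g + \frac{4 - 3}{-3} m\right) + \left(4 + g\right) 3\right) = 3 - \left(\left(g^{2} + \left(- \frac{1}{3}\right) 1 m\right) + \left(12 + 3 g\right)\right) = 3 - \left(\left(g^{2} - \frac{m}{3}\right) + \left(12 + 3 g\right)\right) = 3 - \left(12 + g^{2} + 3 g - \frac{m}{3}\right) = -9 - g^{2} - 3 g + \frac{m}{3}$)
$P{\left(2,-4 \right)} - 41 E = \left(-9 - 2^{2} - 6 + \frac{1}{3} \left(-4\right)\right) - 451 = \left(-9 - 4 - 6 - \frac{4}{3}\right) - 451 = - \frac{61}{3} - 451 = - \frac{1414}{3}$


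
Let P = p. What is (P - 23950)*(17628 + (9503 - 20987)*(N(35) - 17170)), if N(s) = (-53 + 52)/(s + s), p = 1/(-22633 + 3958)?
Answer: -1029000494589971674/217875 ≈ -4.7229e+12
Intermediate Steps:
p = -1/18675 (p = 1/(-18675) = -1/18675 ≈ -5.3547e-5)
P = -1/18675 ≈ -5.3547e-5
N(s) = -1/(2*s)
(P - 23950)*(17628 + (9503 - 20987)*(N(35) - 17170)) = (-1/18675 - 23950)*(17628 + (9503 - 20987)*(-½/35 - 17170)) = -447266251*(17628 - 11484*(-½*1/35 - 17170))/18675 = -447266251*(17628 - 11484*(-1/70 - 17170))/18675 = -447266251*(17628 - 11484*(-1201901/70))/18675 = -447266251*(17628 + 6901315542/35)/18675 = -447266251/18675*6901932522/35 = -1029000494589971674/217875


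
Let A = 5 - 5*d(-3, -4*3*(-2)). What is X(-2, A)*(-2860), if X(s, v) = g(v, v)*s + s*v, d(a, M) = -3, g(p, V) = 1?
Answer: 120120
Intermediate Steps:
A = 20 (A = 5 - 5*(-3) = 5 + 15 = 20)
X(s, v) = s + s*v (X(s, v) = 1*s + s*v = s + s*v)
X(-2, A)*(-2860) = -2*(1 + 20)*(-2860) = -2*21*(-2860) = -42*(-2860) = 120120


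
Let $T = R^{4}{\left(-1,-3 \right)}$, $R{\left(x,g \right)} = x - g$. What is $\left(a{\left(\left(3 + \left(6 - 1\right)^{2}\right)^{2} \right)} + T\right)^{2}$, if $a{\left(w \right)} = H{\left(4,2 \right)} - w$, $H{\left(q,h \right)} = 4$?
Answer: $583696$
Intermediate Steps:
$T = 16$ ($T = \left(-1 - -3\right)^{4} = \left(-1 + 3\right)^{4} = 2^{4} = 16$)
$a{\left(w \right)} = 4 - w$
$\left(a{\left(\left(3 + \left(6 - 1\right)^{2}\right)^{2} \right)} + T\right)^{2} = \left(\left(4 - \left(3 + \left(6 - 1\right)^{2}\right)^{2}\right) + 16\right)^{2} = \left(\left(4 - \left(3 + 5^{2}\right)^{2}\right) + 16\right)^{2} = \left(\left(4 - \left(3 + 25\right)^{2}\right) + 16\right)^{2} = \left(\left(4 - 28^{2}\right) + 16\right)^{2} = \left(\left(4 - 784\right) + 16\right)^{2} = \left(-780 + 16\right)^{2} = \left(-764\right)^{2} = 583696$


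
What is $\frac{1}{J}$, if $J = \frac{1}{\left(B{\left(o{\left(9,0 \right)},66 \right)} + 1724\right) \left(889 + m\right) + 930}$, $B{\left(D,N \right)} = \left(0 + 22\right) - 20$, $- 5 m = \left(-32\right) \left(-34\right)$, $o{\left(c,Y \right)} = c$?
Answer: $\frac{5798832}{5} \approx 1.1598 \cdot 10^{6}$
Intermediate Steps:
$m = - \frac{1088}{5}$ ($m = - \frac{\left(-32\right) \left(-34\right)}{5} = \left(- \frac{1}{5}\right) 1088 = - \frac{1088}{5} \approx -217.6$)
$B{\left(D,N \right)} = 2$ ($B{\left(D,N \right)} = 22 - 20 = 2$)
$J = \frac{5}{5798832}$ ($J = \frac{1}{\left(2 + 1724\right) \left(889 - \frac{1088}{5}\right) + 930} = \frac{1}{1726 \cdot \frac{3357}{5} + 930} = \frac{1}{\frac{5794182}{5} + 930} = \frac{1}{\frac{5798832}{5}} = \frac{5}{5798832} \approx 8.6224 \cdot 10^{-7}$)
$\frac{1}{J} = \frac{1}{\frac{5}{5798832}} = \frac{5798832}{5}$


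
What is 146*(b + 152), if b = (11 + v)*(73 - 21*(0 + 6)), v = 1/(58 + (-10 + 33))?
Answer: -5104744/81 ≈ -63022.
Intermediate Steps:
v = 1/81 (v = 1/(58 + 23) = 1/81 ≈ 0.012346)
b = -47276/81 (b = (11 + 1/81)*(73 - 21*(0 + 6)) = 892*(73 - 21*6)/81 = 892*(73 - 126)/81 = (892/81)*(-53) = -47276/81 ≈ -583.65)
146*(b + 152) = 146*(-47276/81 + 152) = 146*(-34964/81) = -5104744/81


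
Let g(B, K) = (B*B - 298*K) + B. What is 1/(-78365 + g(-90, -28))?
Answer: -1/62011 ≈ -1.6126e-5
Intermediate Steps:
g(B, K) = B + B² - 298*K (g(B, K) = (B² - 298*K) + B = B + B² - 298*K)
1/(-78365 + g(-90, -28)) = 1/(-78365 + (-90 + (-90)² - 298*(-28))) = 1/(-78365 + (-90 + 8100 + 8344)) = 1/(-78365 + 16354) = 1/(-62011) = -1/62011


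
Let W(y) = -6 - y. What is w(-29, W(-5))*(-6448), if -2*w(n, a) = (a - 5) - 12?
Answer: -58032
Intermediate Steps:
w(n, a) = 17/2 - a/2 (w(n, a) = -((a - 5) - 12)/2 = -((-5 + a) - 12)/2 = -(-17 + a)/2 = 17/2 - a/2)
w(-29, W(-5))*(-6448) = (17/2 - (-6 - 1*(-5))/2)*(-6448) = (17/2 - (-6 + 5)/2)*(-6448) = (17/2 - ½*(-1))*(-6448) = (17/2 + ½)*(-6448) = 9*(-6448) = -58032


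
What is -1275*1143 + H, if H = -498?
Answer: -1457823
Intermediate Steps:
-1275*1143 + H = -1275*1143 - 498 = -1457325 - 498 = -1457823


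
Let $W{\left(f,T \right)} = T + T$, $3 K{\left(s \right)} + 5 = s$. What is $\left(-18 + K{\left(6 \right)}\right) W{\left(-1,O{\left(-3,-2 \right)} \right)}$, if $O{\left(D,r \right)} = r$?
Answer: $\frac{212}{3} \approx 70.667$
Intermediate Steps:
$K{\left(s \right)} = - \frac{5}{3} + \frac{s}{3}$
$W{\left(f,T \right)} = 2 T$
$\left(-18 + K{\left(6 \right)}\right) W{\left(-1,O{\left(-3,-2 \right)} \right)} = \left(-18 + \left(- \frac{5}{3} + \frac{1}{3} \cdot 6\right)\right) 2 \left(-2\right) = \left(-18 + \left(- \frac{5}{3} + 2\right)\right) \left(-4\right) = \left(-18 + \frac{1}{3}\right) \left(-4\right) = \left(- \frac{53}{3}\right) \left(-4\right) = \frac{212}{3}$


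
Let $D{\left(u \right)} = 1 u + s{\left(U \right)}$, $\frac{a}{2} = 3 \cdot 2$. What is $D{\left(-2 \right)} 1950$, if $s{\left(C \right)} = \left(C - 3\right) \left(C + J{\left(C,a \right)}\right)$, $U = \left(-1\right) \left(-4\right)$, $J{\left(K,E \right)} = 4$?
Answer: $11700$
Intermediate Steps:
$a = 12$ ($a = 2 \cdot 3 \cdot 2 = 2 \cdot 6 = 12$)
$U = 4$
$s{\left(C \right)} = \left(-3 + C\right) \left(4 + C\right)$ ($s{\left(C \right)} = \left(C - 3\right) \left(C + 4\right) = \left(-3 + C\right) \left(4 + C\right)$)
$D{\left(u \right)} = 8 + u$ ($D{\left(u \right)} = 1 u + \left(-12 + 4 + 4^{2}\right) = u + \left(-12 + 4 + 16\right) = u + 8 = 8 + u$)
$D{\left(-2 \right)} 1950 = \left(8 - 2\right) 1950 = 6 \cdot 1950 = 11700$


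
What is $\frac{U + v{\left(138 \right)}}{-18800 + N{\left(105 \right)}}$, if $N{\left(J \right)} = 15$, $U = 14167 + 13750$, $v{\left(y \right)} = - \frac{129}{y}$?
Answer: $- \frac{1284139}{864110} \approx -1.4861$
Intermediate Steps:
$U = 27917$
$\frac{U + v{\left(138 \right)}}{-18800 + N{\left(105 \right)}} = \frac{27917 - \frac{129}{138}}{-18800 + 15} = \frac{27917 - \frac{43}{46}}{-18785} = \left(27917 - \frac{43}{46}\right) \left(- \frac{1}{18785}\right) = \frac{1284139}{46} \left(- \frac{1}{18785}\right) = - \frac{1284139}{864110}$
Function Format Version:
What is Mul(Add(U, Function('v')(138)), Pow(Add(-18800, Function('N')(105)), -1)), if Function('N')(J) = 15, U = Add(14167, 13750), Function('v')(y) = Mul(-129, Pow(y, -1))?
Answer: Rational(-1284139, 864110) ≈ -1.4861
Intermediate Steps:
U = 27917
Mul(Add(U, Function('v')(138)), Pow(Add(-18800, Function('N')(105)), -1)) = Mul(Add(27917, Mul(-129, Pow(138, -1))), Pow(Add(-18800, 15), -1)) = Mul(Add(27917, Mul(-129, Rational(1, 138))), Pow(-18785, -1)) = Mul(Add(27917, Rational(-43, 46)), Rational(-1, 18785)) = Mul(Rational(1284139, 46), Rational(-1, 18785)) = Rational(-1284139, 864110)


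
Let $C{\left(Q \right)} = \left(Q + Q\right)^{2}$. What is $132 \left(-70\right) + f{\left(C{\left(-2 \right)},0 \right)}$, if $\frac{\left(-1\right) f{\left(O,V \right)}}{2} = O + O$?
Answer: $-9304$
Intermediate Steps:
$C{\left(Q \right)} = 4 Q^{2}$ ($C{\left(Q \right)} = \left(2 Q\right)^{2} = 4 Q^{2}$)
$f{\left(O,V \right)} = - 4 O$ ($f{\left(O,V \right)} = - 2 \left(O + O\right) = - 2 \cdot 2 O = - 4 O$)
$132 \left(-70\right) + f{\left(C{\left(-2 \right)},0 \right)} = 132 \left(-70\right) - 4 \cdot 4 \left(-2\right)^{2} = -9240 - 4 \cdot 4 \cdot 4 = -9240 - 64 = -9304$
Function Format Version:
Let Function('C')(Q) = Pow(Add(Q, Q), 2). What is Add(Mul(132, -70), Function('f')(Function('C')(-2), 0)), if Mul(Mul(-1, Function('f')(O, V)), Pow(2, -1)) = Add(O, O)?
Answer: -9304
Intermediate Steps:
Function('C')(Q) = Mul(4, Pow(Q, 2)) (Function('C')(Q) = Pow(Mul(2, Q), 2) = Mul(4, Pow(Q, 2)))
Function('f')(O, V) = Mul(-4, O) (Function('f')(O, V) = Mul(-2, Add(O, O)) = Mul(-2, Mul(2, O)) = Mul(-4, O))
Add(Mul(132, -70), Function('f')(Function('C')(-2), 0)) = Add(Mul(132, -70), Mul(-4, Mul(4, Pow(-2, 2)))) = Add(-9240, Mul(-4, Mul(4, 4))) = Add(-9240, Mul(-4, 16)) = Add(-9240, -64) = -9304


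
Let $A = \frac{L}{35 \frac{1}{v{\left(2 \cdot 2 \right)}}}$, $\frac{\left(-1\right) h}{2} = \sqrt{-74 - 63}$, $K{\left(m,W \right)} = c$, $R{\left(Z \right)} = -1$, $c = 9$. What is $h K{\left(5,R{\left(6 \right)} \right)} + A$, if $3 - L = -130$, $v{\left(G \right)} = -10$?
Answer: $-38 - 18 i \sqrt{137} \approx -38.0 - 210.68 i$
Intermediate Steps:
$K{\left(m,W \right)} = 9$
$h = - 2 i \sqrt{137}$ ($h = - 2 \sqrt{-74 - 63} = - 2 \sqrt{-137} = - 2 i \sqrt{137} \approx - 23.409 i$)
$L = 133$ ($L = 3 - -130 = 3 + 130 = 133$)
$A = -38$ ($A = \frac{133}{35 \frac{1}{-10}} = \frac{133}{35 \left(- \frac{1}{10}\right)} = \frac{133}{- \frac{7}{2}} = 133 \left(- \frac{2}{7}\right) = -38$)
$h K{\left(5,R{\left(6 \right)} \right)} + A = - 2 i \sqrt{137} \cdot 9 - 38 = - 18 i \sqrt{137} - 38 = -38 - 18 i \sqrt{137}$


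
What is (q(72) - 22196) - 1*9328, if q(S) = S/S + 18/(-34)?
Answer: -535900/17 ≈ -31524.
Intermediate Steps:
q(S) = 8/17 (q(S) = 1 + 18*(-1/34) = 1 - 9/17 = 8/17)
(q(72) - 22196) - 1*9328 = (8/17 - 22196) - 1*9328 = -377324/17 - 9328 = -535900/17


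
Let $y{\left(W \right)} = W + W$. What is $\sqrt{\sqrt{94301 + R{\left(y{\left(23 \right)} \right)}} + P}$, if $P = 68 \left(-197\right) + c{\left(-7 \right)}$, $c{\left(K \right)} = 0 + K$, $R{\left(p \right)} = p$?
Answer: $\sqrt{-13403 + 3 \sqrt{10483}} \approx 114.44 i$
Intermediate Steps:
$y{\left(W \right)} = 2 W$
$c{\left(K \right)} = K$
$P = -13403$ ($P = 68 \left(-197\right) - 7 = -13396 - 7 = -13403$)
$\sqrt{\sqrt{94301 + R{\left(y{\left(23 \right)} \right)}} + P} = \sqrt{\sqrt{94301 + 2 \cdot 23} - 13403} = \sqrt{\sqrt{94301 + 46} - 13403} = \sqrt{\sqrt{94347} - 13403} = \sqrt{3 \sqrt{10483} - 13403} = \sqrt{-13403 + 3 \sqrt{10483}}$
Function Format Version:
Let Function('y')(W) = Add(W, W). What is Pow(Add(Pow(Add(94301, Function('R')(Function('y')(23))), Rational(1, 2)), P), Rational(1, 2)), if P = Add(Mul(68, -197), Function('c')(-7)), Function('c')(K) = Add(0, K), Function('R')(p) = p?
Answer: Pow(Add(-13403, Mul(3, Pow(10483, Rational(1, 2)))), Rational(1, 2)) ≈ Mul(114.44, I)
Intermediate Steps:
Function('y')(W) = Mul(2, W)
Function('c')(K) = K
P = -13403 (P = Add(Mul(68, -197), -7) = Add(-13396, -7) = -13403)
Pow(Add(Pow(Add(94301, Function('R')(Function('y')(23))), Rational(1, 2)), P), Rational(1, 2)) = Pow(Add(Pow(Add(94301, Mul(2, 23)), Rational(1, 2)), -13403), Rational(1, 2)) = Pow(Add(Pow(Add(94301, 46), Rational(1, 2)), -13403), Rational(1, 2)) = Pow(Add(Pow(94347, Rational(1, 2)), -13403), Rational(1, 2)) = Pow(Add(Mul(3, Pow(10483, Rational(1, 2))), -13403), Rational(1, 2)) = Pow(Add(-13403, Mul(3, Pow(10483, Rational(1, 2)))), Rational(1, 2))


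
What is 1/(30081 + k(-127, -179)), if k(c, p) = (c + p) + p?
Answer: 1/29596 ≈ 3.3788e-5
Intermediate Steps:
k(c, p) = c + 2*p
1/(30081 + k(-127, -179)) = 1/(30081 + (-127 + 2*(-179))) = 1/(30081 + (-127 - 358)) = 1/(30081 - 485) = 1/29596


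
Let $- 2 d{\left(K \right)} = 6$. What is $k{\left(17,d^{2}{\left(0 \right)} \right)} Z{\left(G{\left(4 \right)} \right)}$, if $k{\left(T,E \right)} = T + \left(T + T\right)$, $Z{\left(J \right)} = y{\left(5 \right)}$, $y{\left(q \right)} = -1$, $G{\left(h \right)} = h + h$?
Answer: $-51$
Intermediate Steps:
$d{\left(K \right)} = -3$ ($d{\left(K \right)} = \left(- \frac{1}{2}\right) 6 = -3$)
$G{\left(h \right)} = 2 h$
$Z{\left(J \right)} = -1$
$k{\left(T,E \right)} = 3 T$ ($k{\left(T,E \right)} = T + 2 T = 3 T$)
$k{\left(17,d^{2}{\left(0 \right)} \right)} Z{\left(G{\left(4 \right)} \right)} = 3 \cdot 17 \left(-1\right) = 51 \left(-1\right) = -51$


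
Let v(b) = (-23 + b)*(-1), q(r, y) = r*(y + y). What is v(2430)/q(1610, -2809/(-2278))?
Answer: -2741573/4522490 ≈ -0.60621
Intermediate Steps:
q(r, y) = 2*r*y (q(r, y) = r*(2*y) = 2*r*y)
v(b) = 23 - b
v(2430)/q(1610, -2809/(-2278)) = (23 - 1*2430)/((2*1610*(-2809/(-2278)))) = (23 - 2430)/((2*1610*(-2809*(-1/2278)))) = -2407/(2*1610*(2809/2278)) = -2407/4522490/1139 = -2407*1139/4522490 = -2741573/4522490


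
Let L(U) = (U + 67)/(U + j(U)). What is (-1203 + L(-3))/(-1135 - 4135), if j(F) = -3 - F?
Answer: 3673/15810 ≈ 0.23232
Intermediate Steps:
L(U) = -67/3 - U/3 (L(U) = (U + 67)/(U + (-3 - U)) = (67 + U)/(-3) = (67 + U)*(-⅓) = -67/3 - U/3)
(-1203 + L(-3))/(-1135 - 4135) = (-1203 + (-67/3 - ⅓*(-3)))/(-1135 - 4135) = (-1203 + (-67/3 + 1))/(-5270) = (-1203 - 64/3)*(-1/5270) = -3673/3*(-1/5270) = 3673/15810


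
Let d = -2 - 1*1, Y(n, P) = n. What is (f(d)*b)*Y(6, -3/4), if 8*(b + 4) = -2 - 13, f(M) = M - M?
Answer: 0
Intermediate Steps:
d = -3 (d = -2 - 1 = -3)
f(M) = 0
b = -47/8 (b = -4 + (-2 - 13)/8 = -4 + (1/8)*(-15) = -4 - 15/8 = -47/8 ≈ -5.8750)
(f(d)*b)*Y(6, -3/4) = (0*(-47/8))*6 = 0*6 = 0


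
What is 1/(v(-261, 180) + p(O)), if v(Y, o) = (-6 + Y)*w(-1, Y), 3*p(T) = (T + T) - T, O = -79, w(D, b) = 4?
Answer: -3/3283 ≈ -0.00091380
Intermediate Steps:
p(T) = T/3 (p(T) = ((T + T) - T)/3 = (2*T - T)/3 = T/3)
v(Y, o) = -24 + 4*Y (v(Y, o) = (-6 + Y)*4 = -24 + 4*Y)
1/(v(-261, 180) + p(O)) = 1/((-24 + 4*(-261)) + (1/3)*(-79)) = 1/((-24 - 1044) - 79/3) = 1/(-1068 - 79/3) = 1/(-3283/3) = -3/3283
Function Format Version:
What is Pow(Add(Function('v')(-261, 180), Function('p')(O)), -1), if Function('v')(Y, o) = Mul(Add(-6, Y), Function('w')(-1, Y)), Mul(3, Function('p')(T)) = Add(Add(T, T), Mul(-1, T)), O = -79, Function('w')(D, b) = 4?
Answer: Rational(-3, 3283) ≈ -0.00091380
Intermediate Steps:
Function('p')(T) = Mul(Rational(1, 3), T) (Function('p')(T) = Mul(Rational(1, 3), Add(Add(T, T), Mul(-1, T))) = Mul(Rational(1, 3), Add(Mul(2, T), Mul(-1, T))) = Mul(Rational(1, 3), T))
Function('v')(Y, o) = Add(-24, Mul(4, Y)) (Function('v')(Y, o) = Mul(Add(-6, Y), 4) = Add(-24, Mul(4, Y)))
Pow(Add(Function('v')(-261, 180), Function('p')(O)), -1) = Pow(Add(Add(-24, Mul(4, -261)), Mul(Rational(1, 3), -79)), -1) = Pow(Add(Add(-24, -1044), Rational(-79, 3)), -1) = Pow(Add(-1068, Rational(-79, 3)), -1) = Pow(Rational(-3283, 3), -1) = Rational(-3, 3283)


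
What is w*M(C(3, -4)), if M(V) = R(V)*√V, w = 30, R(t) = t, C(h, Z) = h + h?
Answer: 180*√6 ≈ 440.91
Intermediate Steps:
C(h, Z) = 2*h
M(V) = V^(3/2) (M(V) = V*√V = V^(3/2))
w*M(C(3, -4)) = 30*(2*3)^(3/2) = 30*6^(3/2) = 30*(6*√6) = 180*√6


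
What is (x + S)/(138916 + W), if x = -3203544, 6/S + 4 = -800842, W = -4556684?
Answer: 1282772699115/1768975915864 ≈ 0.72515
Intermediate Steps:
S = -3/400423 (S = 6/(-4 - 800842) = 6/(-800846) = 6*(-1/800846) = -3/400423 ≈ -7.4921e-6)
(x + S)/(138916 + W) = (-3203544 - 3/400423)/(138916 - 4556684) = -1282772699115/400423/(-4417768) = -1282772699115/400423*(-1/4417768) = 1282772699115/1768975915864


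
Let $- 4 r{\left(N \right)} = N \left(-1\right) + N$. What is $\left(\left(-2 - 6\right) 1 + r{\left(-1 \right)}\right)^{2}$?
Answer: $64$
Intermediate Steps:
$r{\left(N \right)} = 0$ ($r{\left(N \right)} = - \frac{N \left(-1\right) + N}{4} = - \frac{- N + N}{4} = \left(- \frac{1}{4}\right) 0 = 0$)
$\left(\left(-2 - 6\right) 1 + r{\left(-1 \right)}\right)^{2} = \left(\left(-2 - 6\right) 1 + 0\right)^{2} = \left(\left(-8\right) 1 + 0\right)^{2} = \left(-8 + 0\right)^{2} = \left(-8\right)^{2} = 64$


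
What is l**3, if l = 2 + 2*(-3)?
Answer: -64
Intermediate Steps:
l = -4 (l = 2 - 6 = -4)
l**3 = (-4)**3 = -64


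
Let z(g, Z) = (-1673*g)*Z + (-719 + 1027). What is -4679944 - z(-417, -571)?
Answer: 393672759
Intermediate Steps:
z(g, Z) = 308 - 1673*Z*g (z(g, Z) = -1673*Z*g + 308 = 308 - 1673*Z*g)
-4679944 - z(-417, -571) = -4679944 - (308 - 1673*(-571)*(-417)) = -4679944 - (308 - 398353011) = -4679944 - 1*(-398352703) = -4679944 + 398352703 = 393672759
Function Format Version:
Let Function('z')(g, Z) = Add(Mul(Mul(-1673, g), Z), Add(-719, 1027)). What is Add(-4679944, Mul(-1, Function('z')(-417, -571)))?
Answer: 393672759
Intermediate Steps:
Function('z')(g, Z) = Add(308, Mul(-1673, Z, g)) (Function('z')(g, Z) = Add(Mul(-1673, Z, g), 308) = Add(308, Mul(-1673, Z, g)))
Add(-4679944, Mul(-1, Function('z')(-417, -571))) = Add(-4679944, Mul(-1, Add(308, Mul(-1673, -571, -417)))) = Add(-4679944, Mul(-1, Add(308, -398353011))) = Add(-4679944, Mul(-1, -398352703)) = Add(-4679944, 398352703) = 393672759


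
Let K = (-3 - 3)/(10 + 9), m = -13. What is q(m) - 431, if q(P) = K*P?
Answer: -8111/19 ≈ -426.89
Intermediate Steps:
K = -6/19 ≈ -0.31579
q(P) = -6*P/19
q(m) - 431 = -6/19*(-13) - 431 = 78/19 - 431 = -8111/19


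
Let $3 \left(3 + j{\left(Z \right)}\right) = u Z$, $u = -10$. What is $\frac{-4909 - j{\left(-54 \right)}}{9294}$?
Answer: $- \frac{2543}{4647} \approx -0.54723$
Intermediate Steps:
$j{\left(Z \right)} = -3 - \frac{10 Z}{3}$ ($j{\left(Z \right)} = -3 + \frac{\left(-10\right) Z}{3} = -3 - \frac{10 Z}{3}$)
$\frac{-4909 - j{\left(-54 \right)}}{9294} = \frac{-4909 - \left(-3 - -180\right)}{9294} = \left(-4909 - \left(-3 + 180\right)\right) \frac{1}{9294} = \left(-4909 - 177\right) \frac{1}{9294} = \left(-5086\right) \frac{1}{9294} = - \frac{2543}{4647}$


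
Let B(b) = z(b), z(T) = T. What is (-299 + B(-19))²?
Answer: 101124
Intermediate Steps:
B(b) = b
(-299 + B(-19))² = (-299 - 19)² = (-318)² = 101124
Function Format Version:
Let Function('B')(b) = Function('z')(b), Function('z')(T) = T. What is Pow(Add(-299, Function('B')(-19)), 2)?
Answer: 101124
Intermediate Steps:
Function('B')(b) = b
Pow(Add(-299, Function('B')(-19)), 2) = Pow(Add(-299, -19), 2) = Pow(-318, 2) = 101124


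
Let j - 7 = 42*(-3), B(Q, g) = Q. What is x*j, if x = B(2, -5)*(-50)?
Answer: 11900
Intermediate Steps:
j = -119 (j = 7 + 42*(-3) = 7 - 126 = -119)
x = -100 (x = 2*(-50) = -100)
x*j = -100*(-119) = 11900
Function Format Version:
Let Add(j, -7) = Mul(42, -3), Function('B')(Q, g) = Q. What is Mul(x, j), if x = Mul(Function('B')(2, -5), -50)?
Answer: 11900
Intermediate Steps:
j = -119 (j = Add(7, Mul(42, -3)) = Add(7, -126) = -119)
x = -100 (x = Mul(2, -50) = -100)
Mul(x, j) = Mul(-100, -119) = 11900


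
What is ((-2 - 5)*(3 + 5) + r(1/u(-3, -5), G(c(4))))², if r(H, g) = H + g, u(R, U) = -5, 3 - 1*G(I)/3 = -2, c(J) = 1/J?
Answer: 42436/25 ≈ 1697.4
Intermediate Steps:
G(I) = 15 (G(I) = 9 - 3*(-2) = 9 + 6 = 15)
((-2 - 5)*(3 + 5) + r(1/u(-3, -5), G(c(4))))² = ((-2 - 5)*(3 + 5) + (1/(-5) + 15))² = (-7*8 + (-⅕ + 15))² = (-56 + 74/5)² = (-206/5)² = 42436/25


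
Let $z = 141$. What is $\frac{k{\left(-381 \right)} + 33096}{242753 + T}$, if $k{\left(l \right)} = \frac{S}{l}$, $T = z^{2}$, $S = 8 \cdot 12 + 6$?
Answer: $\frac{2101579}{16677259} \approx 0.12601$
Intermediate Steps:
$S = 102$ ($S = 96 + 6 = 102$)
$T = 19881$ ($T = 141^{2} = 19881$)
$k{\left(l \right)} = \frac{102}{l}$
$\frac{k{\left(-381 \right)} + 33096}{242753 + T} = \frac{\frac{102}{-381} + 33096}{242753 + 19881} = \frac{102 \left(- \frac{1}{381}\right) + 33096}{262634} = \left(- \frac{34}{127} + 33096\right) \frac{1}{262634} = \frac{4203158}{127} \cdot \frac{1}{262634} = \frac{2101579}{16677259}$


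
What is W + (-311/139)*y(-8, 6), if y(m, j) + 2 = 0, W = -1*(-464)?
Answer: 65118/139 ≈ 468.47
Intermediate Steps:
W = 464
y(m, j) = -2 (y(m, j) = -2 + 0 = -2)
W + (-311/139)*y(-8, 6) = 464 - 311/139*(-2) = 464 + 622/139 = 65118/139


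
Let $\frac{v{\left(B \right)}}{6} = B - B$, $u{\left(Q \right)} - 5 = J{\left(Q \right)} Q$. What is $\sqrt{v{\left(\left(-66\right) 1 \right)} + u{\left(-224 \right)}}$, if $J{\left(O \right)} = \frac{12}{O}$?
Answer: $\sqrt{17} \approx 4.1231$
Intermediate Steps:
$u{\left(Q \right)} = 17$ ($u{\left(Q \right)} = 5 + \frac{12}{Q} Q = 5 + 12 = 17$)
$v{\left(B \right)} = 0$ ($v{\left(B \right)} = 6 \left(B - B\right) = 6 \cdot 0 = 0$)
$\sqrt{v{\left(\left(-66\right) 1 \right)} + u{\left(-224 \right)}} = \sqrt{0 + 17} = \sqrt{17}$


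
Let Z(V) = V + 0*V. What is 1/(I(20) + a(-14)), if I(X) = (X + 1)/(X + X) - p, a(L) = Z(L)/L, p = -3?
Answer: 40/181 ≈ 0.22099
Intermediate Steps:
Z(V) = V (Z(V) = V + 0 = V)
a(L) = 1 (a(L) = L/L = 1)
I(X) = 3 + (1 + X)/(2*X) (I(X) = (X + 1)/(X + X) - 1*(-3) = (1 + X)/((2*X)) + 3 = (1 + X)*(1/(2*X)) + 3 = (1 + X)/(2*X) + 3 = 3 + (1 + X)/(2*X))
1/(I(20) + a(-14)) = 1/((½)*(1 + 7*20)/20 + 1) = 1/((½)*(1/20)*(1 + 140) + 1) = 1/((½)*(1/20)*141 + 1) = 1/(141/40 + 1) = 1/(181/40) = 40/181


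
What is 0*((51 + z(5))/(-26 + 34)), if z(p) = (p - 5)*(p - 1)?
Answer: 0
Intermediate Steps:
z(p) = (-1 + p)*(-5 + p) (z(p) = (-5 + p)*(-1 + p) = (-1 + p)*(-5 + p))
0*((51 + z(5))/(-26 + 34)) = 0*((51 + (5 + 5**2 - 6*5))/(-26 + 34)) = 0*((51 + (5 + 25 - 30))/8) = 0*((51 + 0)*(1/8)) = 0*(51*(1/8)) = 0*(51/8) = 0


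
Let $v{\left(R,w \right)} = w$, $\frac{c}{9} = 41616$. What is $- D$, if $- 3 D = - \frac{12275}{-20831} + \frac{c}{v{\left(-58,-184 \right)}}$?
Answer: $- \frac{974983433}{1437339} \approx -678.33$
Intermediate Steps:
$c = 374544$ ($c = 9 \cdot 41616 = 374544$)
$D = \frac{974983433}{1437339}$ ($D = - \frac{- \frac{12275}{-20831} + \frac{374544}{-184}}{3} = - \frac{\left(-12275\right) \left(- \frac{1}{20831}\right) + 374544 \left(- \frac{1}{184}\right)}{3} = - \frac{\frac{12275}{20831} - \frac{46818}{23}}{3} = \left(- \frac{1}{3}\right) \left(- \frac{974983433}{479113}\right) = \frac{974983433}{1437339} \approx 678.33$)
$- D = \left(-1\right) \frac{974983433}{1437339} = - \frac{974983433}{1437339}$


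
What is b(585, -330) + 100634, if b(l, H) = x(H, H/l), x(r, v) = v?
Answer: 3924704/39 ≈ 1.0063e+5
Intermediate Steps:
b(l, H) = H/l
b(585, -330) + 100634 = -330/585 + 100634 = -330*1/585 + 100634 = -22/39 + 100634 = 3924704/39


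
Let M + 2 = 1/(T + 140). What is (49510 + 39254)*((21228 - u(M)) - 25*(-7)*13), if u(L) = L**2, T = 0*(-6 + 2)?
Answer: 10220752061169/4900 ≈ 2.0859e+9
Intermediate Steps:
T = 0 (T = 0*(-4) = 0)
M = -279/140 (M = -2 + 1/(0 + 140) = -2 + 1/140 = -279/140 ≈ -1.9929)
(49510 + 39254)*((21228 - u(M)) - 25*(-7)*13) = (49510 + 39254)*((21228 - (-279/140)**2) - 25*(-7)*13) = 88764*((21228 - 1*77841/19600) + 175*13) = 88764*((21228 - 77841/19600) + 2275) = 88764*(415990959/19600 + 2275) = 88764*(460580959/19600) = 10220752061169/4900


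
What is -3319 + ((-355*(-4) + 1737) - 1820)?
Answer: -1982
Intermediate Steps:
-3319 + ((-355*(-4) + 1737) - 1820) = -3319 + ((1420 + 1737) - 1820) = -3319 + (3157 - 1820) = -3319 + 1337 = -1982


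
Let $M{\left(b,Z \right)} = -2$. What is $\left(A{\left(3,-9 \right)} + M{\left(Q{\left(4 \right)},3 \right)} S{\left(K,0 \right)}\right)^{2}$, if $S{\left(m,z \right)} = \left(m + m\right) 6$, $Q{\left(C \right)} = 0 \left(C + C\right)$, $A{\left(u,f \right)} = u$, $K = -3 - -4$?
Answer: $441$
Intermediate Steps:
$K = 1$ ($K = -3 + 4 = 1$)
$Q{\left(C \right)} = 0$ ($Q{\left(C \right)} = 0 \cdot 2 C = 0$)
$S{\left(m,z \right)} = 12 m$ ($S{\left(m,z \right)} = 2 m 6 = 12 m$)
$\left(A{\left(3,-9 \right)} + M{\left(Q{\left(4 \right)},3 \right)} S{\left(K,0 \right)}\right)^{2} = \left(3 - 2 \cdot 12 \cdot 1\right)^{2} = \left(3 - 24\right)^{2} = \left(-21\right)^{2} = 441$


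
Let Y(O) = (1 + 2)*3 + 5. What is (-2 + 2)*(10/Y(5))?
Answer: 0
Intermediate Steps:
Y(O) = 14 (Y(O) = 3*3 + 5 = 9 + 5 = 14)
(-2 + 2)*(10/Y(5)) = (-2 + 2)*(10/14) = 0*(10*(1/14)) = 0*(5/7) = 0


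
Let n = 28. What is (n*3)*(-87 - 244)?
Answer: -27804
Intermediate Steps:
(n*3)*(-87 - 244) = (28*3)*(-87 - 244) = 84*(-331) = -27804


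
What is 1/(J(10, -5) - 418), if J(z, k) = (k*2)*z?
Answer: -1/518 ≈ -0.0019305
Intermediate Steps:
J(z, k) = 2*k*z (J(z, k) = (2*k)*z = 2*k*z)
1/(J(10, -5) - 418) = 1/(2*(-5)*10 - 418) = 1/(-100 - 418) = 1/(-518) = -1/518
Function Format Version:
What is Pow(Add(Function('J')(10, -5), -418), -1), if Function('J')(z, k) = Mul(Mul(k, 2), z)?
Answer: Rational(-1, 518) ≈ -0.0019305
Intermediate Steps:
Function('J')(z, k) = Mul(2, k, z) (Function('J')(z, k) = Mul(Mul(2, k), z) = Mul(2, k, z))
Pow(Add(Function('J')(10, -5), -418), -1) = Pow(Add(Mul(2, -5, 10), -418), -1) = Pow(Add(-100, -418), -1) = Pow(-518, -1) = Rational(-1, 518)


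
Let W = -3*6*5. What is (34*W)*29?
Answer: -88740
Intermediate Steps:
W = -90 (W = -18*5 = -90)
(34*W)*29 = (34*(-90))*29 = -3060*29 = -88740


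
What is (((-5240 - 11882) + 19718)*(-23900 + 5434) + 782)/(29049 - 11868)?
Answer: -47936954/17181 ≈ -2790.1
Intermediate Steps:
(((-5240 - 11882) + 19718)*(-23900 + 5434) + 782)/(29049 - 11868) = ((-17122 + 19718)*(-18466) + 782)/17181 = (2596*(-18466) + 782)*(1/17181) = (-47937736 + 782)*(1/17181) = -47936954*1/17181 = -47936954/17181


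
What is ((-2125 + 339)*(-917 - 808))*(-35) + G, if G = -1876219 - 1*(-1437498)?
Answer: -108268471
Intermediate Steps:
G = -438721 (G = -1876219 + 1437498 = -438721)
((-2125 + 339)*(-917 - 808))*(-35) + G = ((-2125 + 339)*(-917 - 808))*(-35) - 438721 = -1786*(-1725)*(-35) - 438721 = 3080850*(-35) - 438721 = -107829750 - 438721 = -108268471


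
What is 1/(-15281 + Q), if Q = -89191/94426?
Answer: -94426/1443012897 ≈ -6.5437e-5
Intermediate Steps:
Q = -89191/94426 (Q = -89191*1/94426 = -89191/94426 ≈ -0.94456)
1/(-15281 + Q) = 1/(-15281 - 89191/94426) = 1/(-1443012897/94426) = -94426/1443012897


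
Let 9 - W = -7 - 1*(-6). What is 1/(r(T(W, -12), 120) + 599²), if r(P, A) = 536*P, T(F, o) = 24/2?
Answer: 1/365233 ≈ 2.7380e-6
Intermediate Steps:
W = 10 (W = 9 - (-7 - 1*(-6)) = 9 - (-7 + 6) = 9 - 1*(-1) = 9 + 1 = 10)
T(F, o) = 12 (T(F, o) = 24*(½) = 12)
1/(r(T(W, -12), 120) + 599²) = 1/(536*12 + 599²) = 1/(6432 + 358801) = 1/365233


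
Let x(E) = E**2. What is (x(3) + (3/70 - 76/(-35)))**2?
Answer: 24649/196 ≈ 125.76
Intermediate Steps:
(x(3) + (3/70 - 76/(-35)))**2 = (3**2 + (3/70 - 76/(-35)))**2 = (9 + (3*(1/70) - 76*(-1/35)))**2 = (9 + (3/70 + 76/35))**2 = (9 + 31/14)**2 = (157/14)**2 = 24649/196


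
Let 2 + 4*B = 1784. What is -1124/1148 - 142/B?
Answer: -331879/255717 ≈ -1.2978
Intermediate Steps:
B = 891/2 (B = -½ + (¼)*1784 = -½ + 446 = 891/2 ≈ 445.50)
-1124/1148 - 142/B = -1124/1148 - 142/891/2 = -1124*1/1148 - 142*2/891 = -281/287 - 284/891 = -331879/255717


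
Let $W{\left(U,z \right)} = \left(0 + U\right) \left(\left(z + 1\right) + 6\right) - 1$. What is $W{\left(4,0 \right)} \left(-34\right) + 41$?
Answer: $-877$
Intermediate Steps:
$W{\left(U,z \right)} = -1 + U \left(7 + z\right)$ ($W{\left(U,z \right)} = U \left(\left(1 + z\right) + 6\right) - 1 = U \left(7 + z\right) - 1 = -1 + U \left(7 + z\right)$)
$W{\left(4,0 \right)} \left(-34\right) + 41 = \left(-1 + 7 \cdot 4 + 4 \cdot 0\right) \left(-34\right) + 41 = \left(-1 + 28 + 0\right) \left(-34\right) + 41 = 27 \left(-34\right) + 41 = -918 + 41 = -877$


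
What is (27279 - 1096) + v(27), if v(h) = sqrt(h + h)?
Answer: 26183 + 3*sqrt(6) ≈ 26190.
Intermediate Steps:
v(h) = sqrt(2)*sqrt(h) (v(h) = sqrt(2*h) = sqrt(2)*sqrt(h))
(27279 - 1096) + v(27) = (27279 - 1096) + sqrt(2)*sqrt(27) = 26183 + sqrt(2)*(3*sqrt(3)) = 26183 + 3*sqrt(6)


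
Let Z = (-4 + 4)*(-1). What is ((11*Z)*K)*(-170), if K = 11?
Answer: 0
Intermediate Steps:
Z = 0 (Z = 0*(-1) = 0)
((11*Z)*K)*(-170) = ((11*0)*11)*(-170) = (0*11)*(-170) = 0*(-170) = 0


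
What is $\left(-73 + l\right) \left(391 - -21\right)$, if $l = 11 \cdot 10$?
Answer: $15244$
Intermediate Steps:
$l = 110$
$\left(-73 + l\right) \left(391 - -21\right) = \left(-73 + 110\right) \left(391 - -21\right) = 37 \left(391 + 21\right) = 37 \cdot 412 = 15244$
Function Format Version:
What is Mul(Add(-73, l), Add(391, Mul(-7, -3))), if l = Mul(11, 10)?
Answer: 15244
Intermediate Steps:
l = 110
Mul(Add(-73, l), Add(391, Mul(-7, -3))) = Mul(Add(-73, 110), Add(391, Mul(-7, -3))) = Mul(37, Add(391, 21)) = Mul(37, 412) = 15244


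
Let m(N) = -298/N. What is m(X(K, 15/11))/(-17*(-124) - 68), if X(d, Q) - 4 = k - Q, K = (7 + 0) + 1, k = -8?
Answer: 1639/60180 ≈ 0.027235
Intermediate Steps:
K = 8 (K = 7 + 1 = 8)
X(d, Q) = -4 - Q (X(d, Q) = 4 + (-8 - Q) = -4 - Q)
m(X(K, 15/11))/(-17*(-124) - 68) = (-298/(-4 - 15/11))/(-17*(-124) - 68) = (-298/(-4 - 15/11))/(2108 - 68) = -298/(-4 - 1*15/11)/2040 = -298/(-4 - 15/11)*(1/2040) = -298/(-59/11)*(1/2040) = -298*(-11/59)*(1/2040) = (3278/59)*(1/2040) = 1639/60180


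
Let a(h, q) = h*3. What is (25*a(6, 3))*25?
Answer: 11250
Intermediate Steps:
a(h, q) = 3*h
(25*a(6, 3))*25 = (25*(3*6))*25 = (25*18)*25 = 450*25 = 11250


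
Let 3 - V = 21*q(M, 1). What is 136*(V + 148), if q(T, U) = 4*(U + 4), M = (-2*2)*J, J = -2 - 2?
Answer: -36584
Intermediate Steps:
J = -4
M = 16 (M = -2*2*(-4) = -4*(-4) = 16)
q(T, U) = 16 + 4*U (q(T, U) = 4*(4 + U) = 16 + 4*U)
V = -417 (V = 3 - 21*(16 + 4*1) = 3 - 21*(16 + 4) = 3 - 21*20 = 3 - 1*420 = 3 - 420 = -417)
136*(V + 148) = 136*(-417 + 148) = 136*(-269) = -36584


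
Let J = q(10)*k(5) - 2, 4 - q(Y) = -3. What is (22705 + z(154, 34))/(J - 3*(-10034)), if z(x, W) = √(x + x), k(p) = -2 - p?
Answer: 22705/30051 + 2*√77/30051 ≈ 0.75613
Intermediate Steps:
q(Y) = 7 (q(Y) = 4 - 1*(-3) = 4 + 3 = 7)
z(x, W) = √2*√x (z(x, W) = √(2*x) = √2*√x)
J = -51 (J = 7*(-2 - 1*5) - 2 = 7*(-2 - 5) - 2 = 7*(-7) - 2 = -49 - 2 = -51)
(22705 + z(154, 34))/(J - 3*(-10034)) = (22705 + √2*√154)/(-51 - 3*(-10034)) = (22705 + 2*√77)/(-51 + 30102) = (22705 + 2*√77)/30051 = (22705 + 2*√77)*(1/30051) = 22705/30051 + 2*√77/30051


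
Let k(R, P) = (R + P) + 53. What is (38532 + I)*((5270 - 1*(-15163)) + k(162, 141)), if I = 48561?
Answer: 1810576377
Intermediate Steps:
k(R, P) = 53 + P + R (k(R, P) = (P + R) + 53 = 53 + P + R)
(38532 + I)*((5270 - 1*(-15163)) + k(162, 141)) = (38532 + 48561)*((5270 - 1*(-15163)) + (53 + 141 + 162)) = 87093*((5270 + 15163) + 356) = 87093*(20433 + 356) = 87093*20789 = 1810576377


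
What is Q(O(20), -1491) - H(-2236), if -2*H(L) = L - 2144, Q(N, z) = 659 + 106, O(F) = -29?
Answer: -1425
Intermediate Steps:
Q(N, z) = 765
H(L) = 1072 - L/2 (H(L) = -(L - 2144)/2 = -(-2144 + L)/2 = 1072 - L/2)
Q(O(20), -1491) - H(-2236) = 765 - (1072 - ½*(-2236)) = 765 - (1072 + 1118) = 765 - 1*2190 = 765 - 2190 = -1425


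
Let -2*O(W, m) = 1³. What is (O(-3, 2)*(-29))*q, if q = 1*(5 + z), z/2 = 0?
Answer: 145/2 ≈ 72.500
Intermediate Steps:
z = 0 (z = 2*0 = 0)
O(W, m) = -½ (O(W, m) = -½*1³ = -½*1 = -½)
q = 5 (q = 1*(5 + 0) = 1*5 = 5)
(O(-3, 2)*(-29))*q = -½*(-29)*5 = (29/2)*5 = 145/2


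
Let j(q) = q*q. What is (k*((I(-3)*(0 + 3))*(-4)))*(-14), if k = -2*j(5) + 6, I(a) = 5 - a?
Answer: -59136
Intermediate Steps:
j(q) = q²
k = -44 (k = -2*5² + 6 = -2*25 + 6 = -50 + 6 = -44)
(k*((I(-3)*(0 + 3))*(-4)))*(-14) = -44*(5 - 1*(-3))*(0 + 3)*(-4)*(-14) = -44*(5 + 3)*3*(-4)*(-14) = -44*8*3*(-4)*(-14) = -1056*(-4)*(-14) = -44*(-96)*(-14) = 4224*(-14) = -59136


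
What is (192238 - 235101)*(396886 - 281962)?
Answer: -4925987412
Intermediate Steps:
(192238 - 235101)*(396886 - 281962) = -42863*114924 = -4925987412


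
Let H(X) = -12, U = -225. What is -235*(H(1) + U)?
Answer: 55695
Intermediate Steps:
-235*(H(1) + U) = -235*(-12 - 225) = -235*(-237) = 55695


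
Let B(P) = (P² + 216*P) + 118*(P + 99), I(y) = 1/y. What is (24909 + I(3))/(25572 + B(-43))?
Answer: 74728/74223 ≈ 1.0068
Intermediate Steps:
B(P) = 11682 + P² + 334*P (B(P) = (P² + 216*P) + 118*(99 + P) = (P² + 216*P) + (11682 + 118*P) = 11682 + P² + 334*P)
(24909 + I(3))/(25572 + B(-43)) = (24909 + 1/3)/(25572 + (11682 + (-43)² + 334*(-43))) = (24909 + ⅓)/(25572 + (11682 + 1849 - 14362)) = 74728/(3*(25572 - 831)) = (74728/3)/24741 = (74728/3)*(1/24741) = 74728/74223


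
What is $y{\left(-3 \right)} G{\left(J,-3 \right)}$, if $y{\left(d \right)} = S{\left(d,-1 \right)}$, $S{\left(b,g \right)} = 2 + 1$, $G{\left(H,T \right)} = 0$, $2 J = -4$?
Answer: $0$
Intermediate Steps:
$J = -2$ ($J = \frac{1}{2} \left(-4\right) = -2$)
$S{\left(b,g \right)} = 3$
$y{\left(d \right)} = 3$
$y{\left(-3 \right)} G{\left(J,-3 \right)} = 3 \cdot 0 = 0$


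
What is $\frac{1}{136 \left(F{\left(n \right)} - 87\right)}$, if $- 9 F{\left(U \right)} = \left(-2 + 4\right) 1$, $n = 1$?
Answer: $- \frac{9}{106760} \approx -8.4301 \cdot 10^{-5}$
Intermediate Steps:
$F{\left(U \right)} = - \frac{2}{9}$ ($F{\left(U \right)} = - \frac{\left(-2 + 4\right) 1}{9} = - \frac{2 \cdot 1}{9} = \left(- \frac{1}{9}\right) 2 = - \frac{2}{9}$)
$\frac{1}{136 \left(F{\left(n \right)} - 87\right)} = \frac{1}{136 \left(- \frac{2}{9} - 87\right)} = \frac{1}{136 \left(- \frac{785}{9}\right)} = \frac{1}{- \frac{106760}{9}} = - \frac{9}{106760}$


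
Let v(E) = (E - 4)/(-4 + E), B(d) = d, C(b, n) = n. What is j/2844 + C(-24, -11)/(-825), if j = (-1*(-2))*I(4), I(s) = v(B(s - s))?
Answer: 499/35550 ≈ 0.014037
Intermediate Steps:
v(E) = 1 (v(E) = (-4 + E)/(-4 + E) = 1)
I(s) = 1
j = 2 (j = -1*(-2)*1 = 2*1 = 2)
j/2844 + C(-24, -11)/(-825) = 2/2844 - 11/(-825) = 2*(1/2844) - 11*(-1/825) = 1/1422 + 1/75 = 499/35550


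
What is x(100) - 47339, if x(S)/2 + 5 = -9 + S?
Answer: -47167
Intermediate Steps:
x(S) = -28 + 2*S (x(S) = -10 + 2*(-9 + S) = -10 + (-18 + 2*S) = -28 + 2*S)
x(100) - 47339 = (-28 + 2*100) - 47339 = (-28 + 200) - 47339 = 172 - 47339 = -47167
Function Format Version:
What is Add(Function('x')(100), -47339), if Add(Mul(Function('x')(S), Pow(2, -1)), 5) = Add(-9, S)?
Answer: -47167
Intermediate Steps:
Function('x')(S) = Add(-28, Mul(2, S)) (Function('x')(S) = Add(-10, Mul(2, Add(-9, S))) = Add(-10, Add(-18, Mul(2, S))) = Add(-28, Mul(2, S)))
Add(Function('x')(100), -47339) = Add(Add(-28, Mul(2, 100)), -47339) = Add(Add(-28, 200), -47339) = Add(172, -47339) = -47167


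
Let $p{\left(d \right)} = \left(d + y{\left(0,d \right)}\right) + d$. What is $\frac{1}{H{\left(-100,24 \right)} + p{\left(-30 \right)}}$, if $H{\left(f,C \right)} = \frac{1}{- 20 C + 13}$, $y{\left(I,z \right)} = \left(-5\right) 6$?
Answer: $- \frac{467}{42031} \approx -0.011111$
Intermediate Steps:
$y{\left(I,z \right)} = -30$
$p{\left(d \right)} = -30 + 2 d$ ($p{\left(d \right)} = \left(d - 30\right) + d = \left(-30 + d\right) + d = -30 + 2 d$)
$H{\left(f,C \right)} = \frac{1}{13 - 20 C}$
$\frac{1}{H{\left(-100,24 \right)} + p{\left(-30 \right)}} = \frac{1}{- \frac{1}{-13 + 20 \cdot 24} + \left(-30 + 2 \left(-30\right)\right)} = \frac{1}{- \frac{1}{-13 + 480} - 90} = \frac{1}{- \frac{1}{467} - 90} = \frac{1}{- \frac{42031}{467}} = - \frac{467}{42031}$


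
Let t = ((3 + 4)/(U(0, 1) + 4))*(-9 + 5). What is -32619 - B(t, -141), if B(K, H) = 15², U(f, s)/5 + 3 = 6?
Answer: -32844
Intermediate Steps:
U(f, s) = 15 (U(f, s) = -15 + 5*6 = -15 + 30 = 15)
t = -28/19 (t = ((3 + 4)/(15 + 4))*(-9 + 5) = (7/19)*(-4) = -28/19 ≈ -1.4737)
B(K, H) = 225
-32619 - B(t, -141) = -32619 - 1*225 = -32619 - 225 = -32844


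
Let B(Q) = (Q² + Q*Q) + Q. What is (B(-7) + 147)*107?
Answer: 25466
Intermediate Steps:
B(Q) = Q + 2*Q² (B(Q) = (Q² + Q²) + Q = 2*Q² + Q = Q + 2*Q²)
(B(-7) + 147)*107 = (-7*(1 + 2*(-7)) + 147)*107 = (-7*(1 - 14) + 147)*107 = (-7*(-13) + 147)*107 = (91 + 147)*107 = 238*107 = 25466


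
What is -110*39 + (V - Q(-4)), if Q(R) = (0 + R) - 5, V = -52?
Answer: -4333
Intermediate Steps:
Q(R) = -5 + R (Q(R) = R - 5 = -5 + R)
-110*39 + (V - Q(-4)) = -110*39 + (-52 - (-5 - 4)) = -4290 + (-52 - 1*(-9)) = -4290 + (-52 + 9) = -4290 - 43 = -4333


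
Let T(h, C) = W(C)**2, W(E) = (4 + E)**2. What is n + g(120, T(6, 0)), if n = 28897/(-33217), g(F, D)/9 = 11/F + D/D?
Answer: 11898401/1328680 ≈ 8.9550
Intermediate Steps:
T(h, C) = (4 + C)**4 (T(h, C) = ((4 + C)**2)**2 = (4 + C)**4)
g(F, D) = 9 + 99/F (g(F, D) = 9*(11/F + D/D) = 9*(11/F + 1) = 9*(1 + 11/F) = 9 + 99/F)
n = -28897/33217 (n = 28897*(-1/33217) = -28897/33217 ≈ -0.86995)
n + g(120, T(6, 0)) = -28897/33217 + (9 + 99/120) = -28897/33217 + (9 + 99*(1/120)) = -28897/33217 + (9 + 33/40) = -28897/33217 + 393/40 = 11898401/1328680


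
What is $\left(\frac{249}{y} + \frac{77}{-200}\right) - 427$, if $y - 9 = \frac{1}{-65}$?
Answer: $- \frac{1458799}{3650} \approx -399.67$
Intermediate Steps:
$y = \frac{584}{65}$ ($y = 9 + \frac{1}{-65} = 9 - \frac{1}{65} = \frac{584}{65} \approx 8.9846$)
$\left(\frac{249}{y} + \frac{77}{-200}\right) - 427 = \left(\frac{249}{\frac{584}{65}} + \frac{77}{-200}\right) - 427 = \left(249 \cdot \frac{65}{584} + 77 \left(- \frac{1}{200}\right)\right) - 427 = \left(\frac{16185}{584} - \frac{77}{200}\right) - 427 = \frac{99751}{3650} - 427 = - \frac{1458799}{3650}$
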